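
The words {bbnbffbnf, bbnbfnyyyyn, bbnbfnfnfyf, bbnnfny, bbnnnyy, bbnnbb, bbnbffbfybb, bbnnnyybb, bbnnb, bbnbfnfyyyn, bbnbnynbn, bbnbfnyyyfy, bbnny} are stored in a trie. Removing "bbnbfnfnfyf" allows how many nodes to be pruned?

4

After clearing the end-marker at "bbnbfnfnfyf", prune upward until reaching a node still needed by another word.
The suffix "nfyf" (4 nodes) is used only by "bbnbfnfnfyf"; the node for "bbnbfnf" still has the child "y", so pruning stops there.
Nodes removed: 4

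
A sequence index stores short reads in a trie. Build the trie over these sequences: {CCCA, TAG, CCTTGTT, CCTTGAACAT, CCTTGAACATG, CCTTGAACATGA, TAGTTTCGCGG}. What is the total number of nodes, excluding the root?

For each word, the new-node count is its length minus the longest prefix already in the trie:
  "CCCA" → 4 new (C, C, C, A)
  "TAG" → 3 new (T, A, G)
  "CCTTGTT" → prefix "CC" already present; 5 new (T, T, G, T, T)
  "CCTTGAACAT" → prefix "CCTTG" already present; 5 new (A, A, C, A, T)
  "CCTTGAACATG" → prefix "CCTTGAACAT" already present; 1 new (G)
  "CCTTGAACATGA" → prefix "CCTTGAACATG" already present; 1 new (A)
  "TAGTTTCGCGG" → prefix "TAG" already present; 8 new (T, T, T, C, G, C, G, G)
Total nodes = 4 + 3 + 5 + 5 + 1 + 1 + 8 = 27

27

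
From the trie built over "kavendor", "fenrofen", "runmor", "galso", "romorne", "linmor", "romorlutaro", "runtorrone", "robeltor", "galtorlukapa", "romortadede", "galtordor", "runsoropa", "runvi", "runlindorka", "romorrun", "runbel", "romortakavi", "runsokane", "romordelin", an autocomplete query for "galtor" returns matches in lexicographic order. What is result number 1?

Filter for "galtor…" and sort: "galtordor", "galtorlukapa"
The 1st is galtordor.

galtordor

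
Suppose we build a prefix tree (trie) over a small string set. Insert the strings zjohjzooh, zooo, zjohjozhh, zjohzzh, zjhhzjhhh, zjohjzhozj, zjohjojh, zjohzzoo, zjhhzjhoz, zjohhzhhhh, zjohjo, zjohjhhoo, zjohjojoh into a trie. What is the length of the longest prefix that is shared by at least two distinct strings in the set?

7

Equivalently: take the maximum, over all pairs, of their longest common prefix length.
"zjhhzjhhh" and "zjhhzjhoz" agree on "zjhhzjh" (7 characters) before diverging; nothing deeper is shared.
Longest shared-prefix length: 7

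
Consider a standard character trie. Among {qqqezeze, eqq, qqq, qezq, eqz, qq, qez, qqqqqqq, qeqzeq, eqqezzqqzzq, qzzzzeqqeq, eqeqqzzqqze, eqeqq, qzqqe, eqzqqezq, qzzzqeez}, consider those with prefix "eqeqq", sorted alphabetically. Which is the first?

Words with prefix "eqeqq", in lexicographic order: "eqeqq", "eqeqqzzqqze"
The 1st is eqeqq.

eqeqq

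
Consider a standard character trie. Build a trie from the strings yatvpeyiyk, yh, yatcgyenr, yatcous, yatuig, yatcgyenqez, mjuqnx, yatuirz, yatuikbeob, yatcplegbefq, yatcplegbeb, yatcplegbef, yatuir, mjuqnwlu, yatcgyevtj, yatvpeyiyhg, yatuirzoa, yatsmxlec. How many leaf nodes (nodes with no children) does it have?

15

A leaf is a node with no children — equivalently, the end of a word that is not a proper prefix of any other stored word.
Those words: "mjuqnwlu", "mjuqnx", "yatcgyenqez", "yatcgyenr", "yatcgyevtj", "yatcous", "yatcplegbeb", "yatcplegbefq", "yatsmxlec", "yatuig", "yatuikbeob", "yatuirzoa", "yatvpeyiyhg", "yatvpeyiyk", "yh"
Leaf count: 15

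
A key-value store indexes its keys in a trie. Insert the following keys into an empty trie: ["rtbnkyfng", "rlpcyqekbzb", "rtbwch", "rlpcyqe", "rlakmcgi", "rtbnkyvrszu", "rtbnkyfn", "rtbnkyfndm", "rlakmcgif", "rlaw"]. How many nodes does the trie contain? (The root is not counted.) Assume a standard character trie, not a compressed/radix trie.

37

Insert word by word; a character creates a node only if that edge doesn't already exist:
  "rtbnkyfng" → 9 new (r, t, b, n, k, y, f, n, g)
  "rlpcyqekbzb" → prefix "r" already present; 10 new (l, p, c, y, q, e, k, b, z, b)
  "rtbwch" → prefix "rtb" already present; 3 new (w, c, h)
  "rlpcyqe" → prefix "rlpcyqe" already present; 0 new (none)
  "rlakmcgi" → prefix "rl" already present; 6 new (a, k, m, c, g, i)
  "rtbnkyvrszu" → prefix "rtbnky" already present; 5 new (v, r, s, z, u)
  "rtbnkyfn" → prefix "rtbnkyfn" already present; 0 new (none)
  "rtbnkyfndm" → prefix "rtbnkyfn" already present; 2 new (d, m)
  "rlakmcgif" → prefix "rlakmcgi" already present; 1 new (f)
  "rlaw" → prefix "rla" already present; 1 new (w)
Total nodes = 9 + 10 + 3 + 0 + 6 + 5 + 0 + 2 + 1 + 1 = 37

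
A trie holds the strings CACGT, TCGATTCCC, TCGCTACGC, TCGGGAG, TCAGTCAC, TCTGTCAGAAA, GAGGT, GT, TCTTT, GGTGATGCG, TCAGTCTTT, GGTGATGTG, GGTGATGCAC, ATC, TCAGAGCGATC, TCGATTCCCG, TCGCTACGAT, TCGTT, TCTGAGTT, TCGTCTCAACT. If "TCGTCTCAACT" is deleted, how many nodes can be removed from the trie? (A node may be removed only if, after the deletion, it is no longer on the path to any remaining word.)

7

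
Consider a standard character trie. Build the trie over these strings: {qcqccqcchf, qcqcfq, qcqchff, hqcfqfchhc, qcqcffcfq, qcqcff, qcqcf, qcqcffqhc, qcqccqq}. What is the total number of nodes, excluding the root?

33

Trace insertions, counting only characters that open a new branch:
  "qcqccqcchf" → 10 new (q, c, q, c, c, q, c, c, h, f)
  "qcqcfq" → prefix "qcqc" already present; 2 new (f, q)
  "qcqchff" → prefix "qcqc" already present; 3 new (h, f, f)
  "hqcfqfchhc" → 10 new (h, q, c, f, q, f, c, h, h, c)
  "qcqcffcfq" → prefix "qcqcf" already present; 4 new (f, c, f, q)
  "qcqcff" → prefix "qcqcff" already present; 0 new (none)
  "qcqcf" → prefix "qcqcf" already present; 0 new (none)
  "qcqcffqhc" → prefix "qcqcff" already present; 3 new (q, h, c)
  "qcqccqq" → prefix "qcqccq" already present; 1 new (q)
Total nodes = 10 + 2 + 3 + 10 + 4 + 0 + 0 + 3 + 1 = 33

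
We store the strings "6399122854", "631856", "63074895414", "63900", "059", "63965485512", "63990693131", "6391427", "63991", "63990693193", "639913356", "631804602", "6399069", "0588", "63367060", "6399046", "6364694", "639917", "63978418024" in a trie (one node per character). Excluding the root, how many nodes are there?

82

For each word, the new-node count is its length minus the longest prefix already in the trie:
  "6399122854" → 10 new (6, 3, 9, 9, 1, 2, 2, 8, 5, 4)
  "631856" → prefix "63" already present; 4 new (1, 8, 5, 6)
  "63074895414" → prefix "63" already present; 9 new (0, 7, 4, 8, 9, 5, 4, 1, 4)
  "63900" → prefix "639" already present; 2 new (0, 0)
  "059" → 3 new (0, 5, 9)
  "63965485512" → prefix "639" already present; 8 new (6, 5, 4, 8, 5, 5, 1, 2)
  "63990693131" → prefix "6399" already present; 7 new (0, 6, 9, 3, 1, 3, 1)
  "6391427" → prefix "639" already present; 4 new (1, 4, 2, 7)
  "63991" → prefix "63991" already present; 0 new (none)
  "63990693193" → prefix "639906931" already present; 2 new (9, 3)
  "639913356" → prefix "63991" already present; 4 new (3, 3, 5, 6)
  "631804602" → prefix "6318" already present; 5 new (0, 4, 6, 0, 2)
  "6399069" → prefix "6399069" already present; 0 new (none)
  "0588" → prefix "05" already present; 2 new (8, 8)
  "63367060" → prefix "63" already present; 6 new (3, 6, 7, 0, 6, 0)
  "6399046" → prefix "63990" already present; 2 new (4, 6)
  "6364694" → prefix "63" already present; 5 new (6, 4, 6, 9, 4)
  "639917" → prefix "63991" already present; 1 new (7)
  "63978418024" → prefix "639" already present; 8 new (7, 8, 4, 1, 8, 0, 2, 4)
Total nodes = 10 + 4 + 9 + 2 + 3 + 8 + 7 + 4 + 0 + 2 + 4 + 5 + 0 + 2 + 6 + 2 + 5 + 1 + 8 = 82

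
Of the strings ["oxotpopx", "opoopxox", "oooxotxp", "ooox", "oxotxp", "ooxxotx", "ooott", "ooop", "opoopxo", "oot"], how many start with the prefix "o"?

10

Traverse to the node for "o", then collect every word in that subtree.
Matches: "ooop", "ooott", "ooox", "oooxotxp", "oot", "ooxxotx", "opoopxo", "opoopxox", "oxotpopx", "oxotxp"
Count: 10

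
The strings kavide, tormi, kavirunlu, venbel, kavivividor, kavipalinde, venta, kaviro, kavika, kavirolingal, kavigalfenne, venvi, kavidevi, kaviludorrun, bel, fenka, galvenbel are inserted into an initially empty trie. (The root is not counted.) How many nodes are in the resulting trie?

For each word, the new-node count is its length minus the longest prefix already in the trie:
  "kavide" → 6 new (k, a, v, i, d, e)
  "tormi" → 5 new (t, o, r, m, i)
  "kavirunlu" → prefix "kavi" already present; 5 new (r, u, n, l, u)
  "venbel" → 6 new (v, e, n, b, e, l)
  "kavivividor" → prefix "kavi" already present; 7 new (v, i, v, i, d, o, r)
  "kavipalinde" → prefix "kavi" already present; 7 new (p, a, l, i, n, d, e)
  "venta" → prefix "ven" already present; 2 new (t, a)
  "kaviro" → prefix "kavir" already present; 1 new (o)
  "kavika" → prefix "kavi" already present; 2 new (k, a)
  "kavirolingal" → prefix "kaviro" already present; 6 new (l, i, n, g, a, l)
  "kavigalfenne" → prefix "kavi" already present; 8 new (g, a, l, f, e, n, n, e)
  "venvi" → prefix "ven" already present; 2 new (v, i)
  "kavidevi" → prefix "kavide" already present; 2 new (v, i)
  "kaviludorrun" → prefix "kavi" already present; 8 new (l, u, d, o, r, r, u, n)
  "bel" → 3 new (b, e, l)
  "fenka" → 5 new (f, e, n, k, a)
  "galvenbel" → 9 new (g, a, l, v, e, n, b, e, l)
Total nodes = 6 + 5 + 5 + 6 + 7 + 7 + 2 + 1 + 2 + 6 + 8 + 2 + 2 + 8 + 3 + 5 + 9 = 84

84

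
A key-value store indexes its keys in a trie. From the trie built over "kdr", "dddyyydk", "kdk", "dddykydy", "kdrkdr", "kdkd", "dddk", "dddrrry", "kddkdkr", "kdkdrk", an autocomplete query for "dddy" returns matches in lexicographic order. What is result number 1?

Words with prefix "dddy", in lexicographic order: "dddykydy", "dddyyydk"
Position 1: dddykydy

dddykydy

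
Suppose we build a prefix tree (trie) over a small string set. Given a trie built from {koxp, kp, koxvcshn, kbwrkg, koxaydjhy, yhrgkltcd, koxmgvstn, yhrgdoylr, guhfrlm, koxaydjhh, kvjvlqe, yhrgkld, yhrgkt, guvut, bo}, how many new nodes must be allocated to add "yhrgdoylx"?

"yhrgdoyl" is already a path in the trie; the remaining "x" must be added.
Each of the 1 remaining characters creates one node.

1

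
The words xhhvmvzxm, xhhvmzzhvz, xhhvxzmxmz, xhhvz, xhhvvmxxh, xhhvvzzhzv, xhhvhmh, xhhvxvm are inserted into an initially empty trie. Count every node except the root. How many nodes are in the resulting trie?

36

Count nodes per top-level branch (shared prefixes stored once):
  'x'-branch (xhhvhmh, xhhvmvzxm, xhhvmzzhvz, xhhvvmxxh, xhhvvzzhzv, xhhvxvm, xhhvxzmxmz, xhhvz): 36 nodes
Sum: 36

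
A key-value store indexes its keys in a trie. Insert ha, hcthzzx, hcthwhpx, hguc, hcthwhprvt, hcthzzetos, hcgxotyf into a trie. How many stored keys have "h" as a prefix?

7

Traverse to the node for "h", then collect every word in that subtree.
Words under "h": ha, hcgxotyf, hcthwhprvt, hcthwhpx, hcthzzetos, hcthzzx, hguc
Count: 7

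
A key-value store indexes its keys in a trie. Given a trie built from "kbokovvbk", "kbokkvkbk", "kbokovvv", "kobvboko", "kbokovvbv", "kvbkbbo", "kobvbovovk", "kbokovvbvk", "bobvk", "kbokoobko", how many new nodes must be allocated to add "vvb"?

3

Nothing in the trie begins with "v"; the whole of "vvb" is new.
3 − 0 = 3 new nodes.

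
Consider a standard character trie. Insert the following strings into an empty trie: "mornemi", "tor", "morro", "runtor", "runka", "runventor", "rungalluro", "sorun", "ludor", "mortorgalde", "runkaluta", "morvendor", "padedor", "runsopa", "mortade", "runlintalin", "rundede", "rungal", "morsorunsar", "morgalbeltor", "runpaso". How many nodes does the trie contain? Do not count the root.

108

Trace insertions, counting only characters that open a new branch:
  "mornemi" → 7 new (m, o, r, n, e, m, i)
  "tor" → 3 new (t, o, r)
  "morro" → prefix "mor" already present; 2 new (r, o)
  "runtor" → 6 new (r, u, n, t, o, r)
  "runka" → prefix "run" already present; 2 new (k, a)
  "runventor" → prefix "run" already present; 6 new (v, e, n, t, o, r)
  "rungalluro" → prefix "run" already present; 7 new (g, a, l, l, u, r, o)
  "sorun" → 5 new (s, o, r, u, n)
  "ludor" → 5 new (l, u, d, o, r)
  "mortorgalde" → prefix "mor" already present; 8 new (t, o, r, g, a, l, d, e)
  "runkaluta" → prefix "runka" already present; 4 new (l, u, t, a)
  "morvendor" → prefix "mor" already present; 6 new (v, e, n, d, o, r)
  "padedor" → 7 new (p, a, d, e, d, o, r)
  "runsopa" → prefix "run" already present; 4 new (s, o, p, a)
  "mortade" → prefix "mort" already present; 3 new (a, d, e)
  "runlintalin" → prefix "run" already present; 8 new (l, i, n, t, a, l, i, n)
  "rundede" → prefix "run" already present; 4 new (d, e, d, e)
  "rungal" → prefix "rungal" already present; 0 new (none)
  "morsorunsar" → prefix "mor" already present; 8 new (s, o, r, u, n, s, a, r)
  "morgalbeltor" → prefix "mor" already present; 9 new (g, a, l, b, e, l, t, o, r)
  "runpaso" → prefix "run" already present; 4 new (p, a, s, o)
Total nodes = 7 + 3 + 2 + 6 + 2 + 6 + 7 + 5 + 5 + 8 + 4 + 6 + 7 + 4 + 3 + 8 + 4 + 0 + 8 + 9 + 4 = 108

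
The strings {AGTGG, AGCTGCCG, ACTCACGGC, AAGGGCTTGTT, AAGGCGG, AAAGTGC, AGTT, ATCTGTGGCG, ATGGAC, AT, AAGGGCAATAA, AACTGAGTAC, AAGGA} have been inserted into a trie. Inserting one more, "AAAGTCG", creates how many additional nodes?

2

"AAAGT" is already a path in the trie; the remaining "CG" must be added.
Each of the 2 remaining characters creates one node.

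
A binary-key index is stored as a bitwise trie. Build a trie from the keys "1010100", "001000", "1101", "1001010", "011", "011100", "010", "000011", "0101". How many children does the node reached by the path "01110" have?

1

Follow the path "01110" to its node, then look at its outgoing edges.
Characters that immediately follow "01110" among the stored strings: {0}.
That node has 1 child edge.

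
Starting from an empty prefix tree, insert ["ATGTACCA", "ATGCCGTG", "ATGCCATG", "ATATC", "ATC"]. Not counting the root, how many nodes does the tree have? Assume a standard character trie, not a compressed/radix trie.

20

Trace insertions, counting only characters that open a new branch:
  "ATGTACCA" → 8 new (A, T, G, T, A, C, C, A)
  "ATGCCGTG" → prefix "ATG" already present; 5 new (C, C, G, T, G)
  "ATGCCATG" → prefix "ATGCC" already present; 3 new (A, T, G)
  "ATATC" → prefix "AT" already present; 3 new (A, T, C)
  "ATC" → prefix "AT" already present; 1 new (C)
Total nodes = 8 + 5 + 3 + 3 + 1 = 20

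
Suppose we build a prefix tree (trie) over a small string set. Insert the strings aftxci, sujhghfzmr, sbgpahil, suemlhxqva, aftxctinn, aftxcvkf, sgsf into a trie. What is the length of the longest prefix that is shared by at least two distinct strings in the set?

5

Look for the deepest trie node that still has at least two words in its subtree.
e.g. "aftxci" and "aftxctinn" share the prefix "aftxc" of length 5; no pair shares a longer one.
Longest shared-prefix length: 5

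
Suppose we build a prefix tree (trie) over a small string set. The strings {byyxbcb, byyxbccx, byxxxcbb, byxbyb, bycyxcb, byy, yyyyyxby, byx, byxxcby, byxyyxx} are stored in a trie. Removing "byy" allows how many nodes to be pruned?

A node on "byy"'s path can go only if nothing else ends at it or branches off below it.
Every node on "byy" is still needed (e.g. by "byyxbcb"), so nothing is freed.
Nodes removed: 0

0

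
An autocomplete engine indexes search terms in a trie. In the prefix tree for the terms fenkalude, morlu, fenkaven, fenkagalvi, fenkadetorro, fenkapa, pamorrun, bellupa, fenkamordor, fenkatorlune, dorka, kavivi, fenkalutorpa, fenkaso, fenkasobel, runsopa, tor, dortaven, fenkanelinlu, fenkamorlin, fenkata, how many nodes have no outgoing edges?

20

A leaf is a node with no children — equivalently, the end of a word that is not a proper prefix of any other stored word.
Those words: "bellupa", "dorka", "dortaven", "fenkadetorro", "fenkagalvi", "fenkalude", "fenkalutorpa", "fenkamordor", "fenkamorlin", "fenkanelinlu", "fenkapa", "fenkasobel", "fenkata", "fenkatorlune", "fenkaven", "kavivi", "morlu", "pamorrun", "runsopa", "tor"
Leaf count: 20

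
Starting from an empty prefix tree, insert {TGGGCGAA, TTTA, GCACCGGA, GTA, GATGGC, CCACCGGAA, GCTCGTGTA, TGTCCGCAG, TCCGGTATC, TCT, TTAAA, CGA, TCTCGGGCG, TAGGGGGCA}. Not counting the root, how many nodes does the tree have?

77

Count nodes per top-level branch (shared prefixes stored once):
  'C'-branch (CCACCGGAA, CGA): 11 nodes
  'G'-branch (GATGGC, GCACCGGA, GCTCGTGTA, GTA): 22 nodes
  'T'-branch (TAGGGGGCA, TCCGGTATC, TCT, TCTCGGGCG, TGGGCGAA, TGTCCGCAG, TTAAA, TTTA): 44 nodes
Sum: 77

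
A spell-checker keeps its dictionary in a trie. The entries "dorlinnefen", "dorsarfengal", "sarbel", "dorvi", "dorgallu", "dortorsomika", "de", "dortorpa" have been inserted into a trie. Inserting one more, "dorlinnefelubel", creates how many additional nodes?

5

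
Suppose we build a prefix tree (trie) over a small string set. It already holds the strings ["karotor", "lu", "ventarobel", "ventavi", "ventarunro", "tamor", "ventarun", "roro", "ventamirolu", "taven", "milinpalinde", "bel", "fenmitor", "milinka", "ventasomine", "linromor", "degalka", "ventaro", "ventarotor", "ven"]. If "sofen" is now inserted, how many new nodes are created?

5

"sofen" shares no prefix with any stored word, so all 5 characters open new nodes.
5 − 0 = 5 new nodes.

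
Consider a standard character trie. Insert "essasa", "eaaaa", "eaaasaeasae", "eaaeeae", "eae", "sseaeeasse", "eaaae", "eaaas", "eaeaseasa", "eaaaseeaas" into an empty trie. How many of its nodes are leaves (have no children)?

A leaf is a node with no children — equivalently, the end of a word that is not a proper prefix of any other stored word.
Those words: "eaaaa", "eaaae", "eaaasaeasae", "eaaaseeaas", "eaaeeae", "eaeaseasa", "essasa", "sseaeeasse"
Leaf count: 8

8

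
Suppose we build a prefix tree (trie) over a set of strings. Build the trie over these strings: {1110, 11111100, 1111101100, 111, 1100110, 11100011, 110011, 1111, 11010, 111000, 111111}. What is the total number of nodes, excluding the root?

Trie structure (* marks end of a word):
(root)
└─ 1
   └─ 1
      ├─ 0
      │  ├─ 0
      │  │  └─ 1
      │  │     └─ 1 *
      │  │        └─ 0 *
      │  └─ 1
      │     └─ 0 *
      └─ 1 *
         ├─ 0 *
         │  └─ 0
         │     └─ 0 *
         │        └─ 1
         │           └─ 1 *
         └─ 1 *
            └─ 1
               ├─ 0
               │  └─ 1
               │     └─ 1
               │        └─ 0
               │           └─ 0 *
               └─ 1 *
                  └─ 0
                     └─ 0 *
Counting every labelled node above: 25.

25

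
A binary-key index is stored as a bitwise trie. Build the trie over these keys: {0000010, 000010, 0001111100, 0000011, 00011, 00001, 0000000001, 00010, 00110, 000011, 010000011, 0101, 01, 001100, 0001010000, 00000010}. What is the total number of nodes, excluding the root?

44

Insert word by word; a character creates a node only if that edge doesn't already exist:
  "0000010" → 7 new (0, 0, 0, 0, 0, 1, 0)
  "000010" → prefix "0000" already present; 2 new (1, 0)
  "0001111100" → prefix "000" already present; 7 new (1, 1, 1, 1, 1, 0, 0)
  "0000011" → prefix "000001" already present; 1 new (1)
  "00011" → prefix "00011" already present; 0 new (none)
  "00001" → prefix "00001" already present; 0 new (none)
  "0000000001" → prefix "00000" already present; 5 new (0, 0, 0, 0, 1)
  "00010" → prefix "0001" already present; 1 new (0)
  "00110" → prefix "00" already present; 3 new (1, 1, 0)
  "000011" → prefix "00001" already present; 1 new (1)
  "010000011" → prefix "0" already present; 8 new (1, 0, 0, 0, 0, 0, 1, 1)
  "0101" → prefix "010" already present; 1 new (1)
  "01" → prefix "01" already present; 0 new (none)
  "001100" → prefix "00110" already present; 1 new (0)
  "0001010000" → prefix "00010" already present; 5 new (1, 0, 0, 0, 0)
  "00000010" → prefix "000000" already present; 2 new (1, 0)
Total nodes = 7 + 2 + 7 + 1 + 0 + 0 + 5 + 1 + 3 + 1 + 8 + 1 + 0 + 1 + 5 + 2 = 44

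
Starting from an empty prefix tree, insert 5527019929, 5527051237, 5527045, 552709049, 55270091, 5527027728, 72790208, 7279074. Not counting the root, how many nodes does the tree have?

39

Trace insertions, counting only characters that open a new branch:
  "5527019929" → 10 new (5, 5, 2, 7, 0, 1, 9, 9, 2, 9)
  "5527051237" → prefix "55270" already present; 5 new (5, 1, 2, 3, 7)
  "5527045" → prefix "55270" already present; 2 new (4, 5)
  "552709049" → prefix "55270" already present; 4 new (9, 0, 4, 9)
  "55270091" → prefix "55270" already present; 3 new (0, 9, 1)
  "5527027728" → prefix "55270" already present; 5 new (2, 7, 7, 2, 8)
  "72790208" → 8 new (7, 2, 7, 9, 0, 2, 0, 8)
  "7279074" → prefix "72790" already present; 2 new (7, 4)
Total nodes = 10 + 5 + 2 + 4 + 3 + 5 + 8 + 2 = 39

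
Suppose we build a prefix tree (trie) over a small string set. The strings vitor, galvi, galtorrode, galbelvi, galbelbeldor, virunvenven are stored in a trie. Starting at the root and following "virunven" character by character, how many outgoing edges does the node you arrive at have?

1

The children of the "virunven" node are the distinct next characters among strings starting with "virunven".
Characters that immediately follow "virunven" among the stored strings: {v}.
That node has 1 child edge.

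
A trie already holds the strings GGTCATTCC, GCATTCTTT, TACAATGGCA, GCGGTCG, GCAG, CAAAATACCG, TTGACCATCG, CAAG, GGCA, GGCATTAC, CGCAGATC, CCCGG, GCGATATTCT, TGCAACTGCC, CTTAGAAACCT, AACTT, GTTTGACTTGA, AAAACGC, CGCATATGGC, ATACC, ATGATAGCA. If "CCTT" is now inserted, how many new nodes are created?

2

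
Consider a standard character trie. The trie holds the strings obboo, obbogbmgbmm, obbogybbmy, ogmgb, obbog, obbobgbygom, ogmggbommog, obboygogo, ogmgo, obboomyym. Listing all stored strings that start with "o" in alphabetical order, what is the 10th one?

Filter for "o…" and sort: "obbobgbygom", "obbog", "obbogbmgbmm", "obbogybbmy", "obboo", "obboomyym", "obboygogo", "ogmgb", "ogmggbommog", "ogmgo"
The 10th is ogmgo.

ogmgo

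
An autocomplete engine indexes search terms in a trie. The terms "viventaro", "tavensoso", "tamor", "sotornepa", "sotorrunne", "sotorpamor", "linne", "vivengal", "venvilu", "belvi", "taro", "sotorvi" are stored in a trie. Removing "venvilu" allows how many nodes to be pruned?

A node on "venvilu"'s path can go only if nothing else ends at it or branches off below it.
The suffix "envilu" (6 nodes) is used only by "venvilu"; the node for "v" still has the child "i", so pruning stops there.
Nodes removed: 6

6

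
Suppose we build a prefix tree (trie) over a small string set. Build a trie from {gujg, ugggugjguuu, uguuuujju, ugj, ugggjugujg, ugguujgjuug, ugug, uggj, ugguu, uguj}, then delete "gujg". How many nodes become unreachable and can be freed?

4

A node on "gujg"'s path can go only if nothing else ends at it or branches off below it.
No other word shares any prefix with "gujg", so all 4 of its nodes go.
Nodes removed: 4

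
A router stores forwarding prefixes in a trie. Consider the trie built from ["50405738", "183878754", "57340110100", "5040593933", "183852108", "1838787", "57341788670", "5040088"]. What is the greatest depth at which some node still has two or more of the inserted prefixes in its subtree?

7

The deepest shared node is where two words last agree before diverging.
e.g. "1838787" and "183878754" share the prefix "1838787" of length 7; no pair shares a longer one.
Longest shared-prefix length: 7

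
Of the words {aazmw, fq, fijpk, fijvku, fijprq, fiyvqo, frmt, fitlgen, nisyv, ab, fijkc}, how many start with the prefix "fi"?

Traverse to the node for "fi", then collect every word in that subtree.
Words under "fi": fijkc, fijpk, fijprq, fijvku, fitlgen, fiyvqo
Count: 6

6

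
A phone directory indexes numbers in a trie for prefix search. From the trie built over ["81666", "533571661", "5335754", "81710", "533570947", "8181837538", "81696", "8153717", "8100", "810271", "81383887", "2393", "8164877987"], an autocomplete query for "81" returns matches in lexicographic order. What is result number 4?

8153717

Words with prefix "81", in lexicographic order: "8100", "810271", "81383887", "8153717", "8164877987", "81666", "81696", "81710", "8181837538"
The 4th is 8153717.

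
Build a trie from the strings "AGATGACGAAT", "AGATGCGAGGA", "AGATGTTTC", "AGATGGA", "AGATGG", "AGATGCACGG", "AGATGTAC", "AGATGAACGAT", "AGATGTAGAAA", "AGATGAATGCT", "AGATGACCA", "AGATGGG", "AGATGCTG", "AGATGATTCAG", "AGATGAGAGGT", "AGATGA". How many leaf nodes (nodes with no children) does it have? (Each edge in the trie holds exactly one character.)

A leaf is a node with no children — equivalently, the end of a word that is not a proper prefix of any other stored word.
Those words: "AGATGAACGAT", "AGATGAATGCT", "AGATGACCA", "AGATGACGAAT", "AGATGAGAGGT", "AGATGATTCAG", "AGATGCACGG", "AGATGCGAGGA", "AGATGCTG", "AGATGGA", "AGATGGG", "AGATGTAC", "AGATGTAGAAA", "AGATGTTTC"
Leaf count: 14

14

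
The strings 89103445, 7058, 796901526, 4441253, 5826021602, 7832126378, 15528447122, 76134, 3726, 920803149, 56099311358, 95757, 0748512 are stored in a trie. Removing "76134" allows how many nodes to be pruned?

After clearing the end-marker at "76134", prune upward until reaching a node still needed by another word.
The suffix "6134" (4 nodes) is used only by "76134"; the node for "7" still has the child "0", so pruning stops there.
Nodes removed: 4

4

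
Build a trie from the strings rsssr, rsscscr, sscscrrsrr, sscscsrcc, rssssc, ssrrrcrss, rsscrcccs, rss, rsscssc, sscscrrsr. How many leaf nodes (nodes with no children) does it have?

A leaf is a node with no children — equivalently, the end of a word that is not a proper prefix of any other stored word.
Those words: "rsscrcccs", "rsscscr", "rsscssc", "rsssr", "rssssc", "sscscrrsrr", "sscscsrcc", "ssrrrcrss"
Leaf count: 8

8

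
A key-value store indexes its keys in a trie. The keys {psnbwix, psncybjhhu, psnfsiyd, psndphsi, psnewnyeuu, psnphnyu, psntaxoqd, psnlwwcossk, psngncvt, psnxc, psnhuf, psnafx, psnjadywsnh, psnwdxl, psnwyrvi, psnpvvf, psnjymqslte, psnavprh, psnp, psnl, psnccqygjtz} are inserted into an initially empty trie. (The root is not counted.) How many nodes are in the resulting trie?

100

For each word, the new-node count is its length minus the longest prefix already in the trie:
  "psnbwix" → 7 new (p, s, n, b, w, i, x)
  "psncybjhhu" → prefix "psn" already present; 7 new (c, y, b, j, h, h, u)
  "psnfsiyd" → prefix "psn" already present; 5 new (f, s, i, y, d)
  "psndphsi" → prefix "psn" already present; 5 new (d, p, h, s, i)
  "psnewnyeuu" → prefix "psn" already present; 7 new (e, w, n, y, e, u, u)
  "psnphnyu" → prefix "psn" already present; 5 new (p, h, n, y, u)
  "psntaxoqd" → prefix "psn" already present; 6 new (t, a, x, o, q, d)
  "psnlwwcossk" → prefix "psn" already present; 8 new (l, w, w, c, o, s, s, k)
  "psngncvt" → prefix "psn" already present; 5 new (g, n, c, v, t)
  "psnxc" → prefix "psn" already present; 2 new (x, c)
  "psnhuf" → prefix "psn" already present; 3 new (h, u, f)
  "psnafx" → prefix "psn" already present; 3 new (a, f, x)
  "psnjadywsnh" → prefix "psn" already present; 8 new (j, a, d, y, w, s, n, h)
  "psnwdxl" → prefix "psn" already present; 4 new (w, d, x, l)
  "psnwyrvi" → prefix "psnw" already present; 4 new (y, r, v, i)
  "psnpvvf" → prefix "psnp" already present; 3 new (v, v, f)
  "psnjymqslte" → prefix "psnj" already present; 7 new (y, m, q, s, l, t, e)
  "psnavprh" → prefix "psna" already present; 4 new (v, p, r, h)
  "psnp" → prefix "psnp" already present; 0 new (none)
  "psnl" → prefix "psnl" already present; 0 new (none)
  "psnccqygjtz" → prefix "psnc" already present; 7 new (c, q, y, g, j, t, z)
Total nodes = 7 + 7 + 5 + 5 + 7 + 5 + 6 + 8 + 5 + 2 + 3 + 3 + 8 + 4 + 4 + 3 + 7 + 4 + 0 + 0 + 7 = 100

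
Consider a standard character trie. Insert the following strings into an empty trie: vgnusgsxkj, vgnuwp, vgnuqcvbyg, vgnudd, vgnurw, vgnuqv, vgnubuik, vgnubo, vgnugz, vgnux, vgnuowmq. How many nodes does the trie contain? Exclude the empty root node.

Trie structure (* marks end of a word):
(root)
└─ v
   └─ g
      └─ n
         └─ u
            ├─ b
            │  ├─ o *
            │  └─ u
            │     └─ i
            │        └─ k *
            ├─ d
            │  └─ d *
            ├─ g
            │  └─ z *
            ├─ o
            │  └─ w
            │     └─ m
            │        └─ q *
            ├─ q
            │  ├─ c
            │  │  └─ v
            │  │     └─ b
            │  │        └─ y
            │  │           └─ g *
            │  └─ v *
            ├─ r
            │  └─ w *
            ├─ s
            │  └─ g
            │     └─ s
            │        └─ x
            │           └─ k
            │              └─ j *
            ├─ w
            │  └─ p *
            └─ x *
Counting every labelled node above: 35.

35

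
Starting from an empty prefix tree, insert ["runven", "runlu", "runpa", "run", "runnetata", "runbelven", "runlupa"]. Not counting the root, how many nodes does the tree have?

For each word, the new-node count is its length minus the longest prefix already in the trie:
  "runven" → 6 new (r, u, n, v, e, n)
  "runlu" → prefix "run" already present; 2 new (l, u)
  "runpa" → prefix "run" already present; 2 new (p, a)
  "run" → prefix "run" already present; 0 new (none)
  "runnetata" → prefix "run" already present; 6 new (n, e, t, a, t, a)
  "runbelven" → prefix "run" already present; 6 new (b, e, l, v, e, n)
  "runlupa" → prefix "runlu" already present; 2 new (p, a)
Total nodes = 6 + 2 + 2 + 0 + 6 + 6 + 2 = 24

24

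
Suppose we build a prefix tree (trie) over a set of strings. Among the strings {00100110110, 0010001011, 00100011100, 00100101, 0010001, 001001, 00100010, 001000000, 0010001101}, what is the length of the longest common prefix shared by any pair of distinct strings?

8

Equivalently: take the maximum, over all pairs, of their longest common prefix length.
"00100010" and "0010001011" agree on "00100010" (8 characters) before diverging; nothing deeper is shared.
Longest shared-prefix length: 8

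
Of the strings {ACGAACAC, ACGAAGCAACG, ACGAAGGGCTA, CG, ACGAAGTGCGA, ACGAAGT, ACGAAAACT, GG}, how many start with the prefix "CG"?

Traverse to the node for "CG", then collect every word in that subtree.
Words under "CG": CG
Count: 1

1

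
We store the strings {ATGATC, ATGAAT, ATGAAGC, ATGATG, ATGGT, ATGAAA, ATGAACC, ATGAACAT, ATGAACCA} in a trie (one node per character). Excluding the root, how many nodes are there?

For each word, the new-node count is its length minus the longest prefix already in the trie:
  "ATGATC" → 6 new (A, T, G, A, T, C)
  "ATGAAT" → prefix "ATGA" already present; 2 new (A, T)
  "ATGAAGC" → prefix "ATGAA" already present; 2 new (G, C)
  "ATGATG" → prefix "ATGAT" already present; 1 new (G)
  "ATGGT" → prefix "ATG" already present; 2 new (G, T)
  "ATGAAA" → prefix "ATGAA" already present; 1 new (A)
  "ATGAACC" → prefix "ATGAA" already present; 2 new (C, C)
  "ATGAACAT" → prefix "ATGAAC" already present; 2 new (A, T)
  "ATGAACCA" → prefix "ATGAACC" already present; 1 new (A)
Total nodes = 6 + 2 + 2 + 1 + 2 + 1 + 2 + 2 + 1 = 19

19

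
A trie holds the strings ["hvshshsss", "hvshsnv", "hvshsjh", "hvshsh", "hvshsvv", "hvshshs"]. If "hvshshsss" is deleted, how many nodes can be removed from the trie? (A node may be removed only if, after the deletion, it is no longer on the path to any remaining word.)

2

After clearing the end-marker at "hvshshsss", prune upward until reaching a node still needed by another word.
The suffix "ss" (2 nodes) is used only by "hvshshsss"; "hvshshs" is itself a stored word, so pruning stops there.
Nodes removed: 2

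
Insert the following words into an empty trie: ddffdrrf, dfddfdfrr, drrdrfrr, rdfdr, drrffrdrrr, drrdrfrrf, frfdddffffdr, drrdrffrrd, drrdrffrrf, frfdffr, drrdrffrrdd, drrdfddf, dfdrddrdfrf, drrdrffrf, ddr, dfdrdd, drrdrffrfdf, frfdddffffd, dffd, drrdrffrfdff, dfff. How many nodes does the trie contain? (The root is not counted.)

Count nodes per top-level branch (shared prefixes stored once):
  'd'-branch (ddffdrrf, ddr, dfddfdfrr, dfdrdd, dfdrddrdfrf, dffd, dfff, drrdfddf, drrdrffrf, drrdrffrfdf, drrdrffrfdff, drrdrffrrd, drrdrffrrdd, drrdrffrrf, drrdrfrr, drrdrfrrf, drrffrdrrr): 57 nodes
  'f'-branch (frfdddffffd, frfdddffffdr, frfdffr): 15 nodes
  'r'-branch (rdfdr): 5 nodes
Sum: 77

77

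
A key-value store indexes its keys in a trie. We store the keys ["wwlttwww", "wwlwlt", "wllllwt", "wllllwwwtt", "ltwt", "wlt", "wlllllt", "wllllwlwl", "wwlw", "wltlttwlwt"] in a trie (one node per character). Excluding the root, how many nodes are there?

Insert word by word; a character creates a node only if that edge doesn't already exist:
  "wwlttwww" → 8 new (w, w, l, t, t, w, w, w)
  "wwlwlt" → prefix "wwl" already present; 3 new (w, l, t)
  "wllllwt" → prefix "w" already present; 6 new (l, l, l, l, w, t)
  "wllllwwwtt" → prefix "wllllw" already present; 4 new (w, w, t, t)
  "ltwt" → 4 new (l, t, w, t)
  "wlt" → prefix "wl" already present; 1 new (t)
  "wlllllt" → prefix "wllll" already present; 2 new (l, t)
  "wllllwlwl" → prefix "wllllw" already present; 3 new (l, w, l)
  "wwlw" → prefix "wwlw" already present; 0 new (none)
  "wltlttwlwt" → prefix "wlt" already present; 7 new (l, t, t, w, l, w, t)
Total nodes = 8 + 3 + 6 + 4 + 4 + 1 + 2 + 3 + 0 + 7 = 38

38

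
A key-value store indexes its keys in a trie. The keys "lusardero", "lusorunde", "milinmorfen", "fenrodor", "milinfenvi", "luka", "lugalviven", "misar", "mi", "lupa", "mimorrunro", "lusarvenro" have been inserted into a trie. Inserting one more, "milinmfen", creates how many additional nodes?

3

The longest prefix of "milinmfen" already in the trie is "milinm" (length 6).
Each of the 3 remaining characters creates one node.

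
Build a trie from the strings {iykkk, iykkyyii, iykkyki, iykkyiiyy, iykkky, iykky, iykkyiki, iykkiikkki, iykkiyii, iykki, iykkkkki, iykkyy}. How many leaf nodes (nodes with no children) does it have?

A leaf is a node with no children — equivalently, the end of a word that is not a proper prefix of any other stored word.
Those words: "iykkiikkki", "iykkiyii", "iykkkkki", "iykkky", "iykkyiiyy", "iykkyiki", "iykkyki", "iykkyyii"
Leaf count: 8

8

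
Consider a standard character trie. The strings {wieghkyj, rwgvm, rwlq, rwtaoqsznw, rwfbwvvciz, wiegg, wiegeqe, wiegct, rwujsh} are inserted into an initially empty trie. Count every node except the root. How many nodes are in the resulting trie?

41

For each word, the new-node count is its length minus the longest prefix already in the trie:
  "wieghkyj" → 8 new (w, i, e, g, h, k, y, j)
  "rwgvm" → 5 new (r, w, g, v, m)
  "rwlq" → prefix "rw" already present; 2 new (l, q)
  "rwtaoqsznw" → prefix "rw" already present; 8 new (t, a, o, q, s, z, n, w)
  "rwfbwvvciz" → prefix "rw" already present; 8 new (f, b, w, v, v, c, i, z)
  "wiegg" → prefix "wieg" already present; 1 new (g)
  "wiegeqe" → prefix "wieg" already present; 3 new (e, q, e)
  "wiegct" → prefix "wieg" already present; 2 new (c, t)
  "rwujsh" → prefix "rw" already present; 4 new (u, j, s, h)
Total nodes = 8 + 5 + 2 + 8 + 8 + 1 + 3 + 2 + 4 = 41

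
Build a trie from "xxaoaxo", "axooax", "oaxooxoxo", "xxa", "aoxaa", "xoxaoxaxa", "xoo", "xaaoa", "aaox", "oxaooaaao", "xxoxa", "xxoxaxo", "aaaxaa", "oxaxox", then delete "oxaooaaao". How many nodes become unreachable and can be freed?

6

After clearing the end-marker at "oxaooaaao", prune upward until reaching a node still needed by another word.
The suffix "ooaaao" (6 nodes) is used only by "oxaooaaao"; the node for "oxa" still has the child "x", so pruning stops there.
Nodes removed: 6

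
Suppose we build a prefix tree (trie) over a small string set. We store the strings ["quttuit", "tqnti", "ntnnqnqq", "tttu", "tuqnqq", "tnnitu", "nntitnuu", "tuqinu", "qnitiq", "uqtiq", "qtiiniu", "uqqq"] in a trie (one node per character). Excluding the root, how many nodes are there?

61

Count nodes per top-level branch (shared prefixes stored once):
  'n'-branch (nntitnuu, ntnnqnqq): 15 nodes
  'q'-branch (qnitiq, qtiiniu, quttuit): 18 nodes
  't'-branch (tnnitu, tqnti, tttu, tuqinu, tuqnqq): 21 nodes
  'u'-branch (uqqq, uqtiq): 7 nodes
Sum: 61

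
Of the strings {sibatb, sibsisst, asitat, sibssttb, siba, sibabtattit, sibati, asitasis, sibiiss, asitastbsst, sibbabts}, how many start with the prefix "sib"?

8

Traverse to the node for "sib", then collect every word in that subtree.
Words under "sib": siba, sibabtattit, sibatb, sibati, sibbabts, sibiiss, sibsisst, sibssttb
Count: 8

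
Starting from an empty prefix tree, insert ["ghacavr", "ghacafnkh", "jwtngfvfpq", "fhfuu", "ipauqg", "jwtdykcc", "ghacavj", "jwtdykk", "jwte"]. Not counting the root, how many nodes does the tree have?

40

Trie structure (* marks end of a word):
(root)
├─ f
│  └─ h
│     └─ f
│        └─ u
│           └─ u *
├─ g
│  └─ h
│     └─ a
│        └─ c
│           └─ a
│              ├─ f
│              │  └─ n
│              │     └─ k
│              │        └─ h *
│              └─ v
│                 ├─ j *
│                 └─ r *
├─ i
│  └─ p
│     └─ a
│        └─ u
│           └─ q
│              └─ g *
└─ j
   └─ w
      └─ t
         ├─ d
         │  └─ y
         │     └─ k
         │        ├─ c
         │        │  └─ c *
         │        └─ k *
         ├─ e *
         └─ n
            └─ g
               └─ f
                  └─ v
                     └─ f
                        └─ p
                           └─ q *
Counting every labelled node above: 40.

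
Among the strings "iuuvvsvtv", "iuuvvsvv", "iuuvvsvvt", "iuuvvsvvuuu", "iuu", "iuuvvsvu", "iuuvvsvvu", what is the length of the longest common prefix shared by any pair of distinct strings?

9

Equivalently: take the maximum, over all pairs, of their longest common prefix length.
e.g. "iuuvvsvvu" and "iuuvvsvvuuu" share the prefix "iuuvvsvvu" of length 9; no pair shares a longer one.
Longest shared-prefix length: 9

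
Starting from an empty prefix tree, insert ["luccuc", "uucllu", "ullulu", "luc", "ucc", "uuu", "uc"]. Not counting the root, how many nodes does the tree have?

Count nodes per top-level branch (shared prefixes stored once):
  'l'-branch (luc, luccuc): 6 nodes
  'u'-branch (uc, ucc, ullulu, uucllu, uuu): 14 nodes
Sum: 20

20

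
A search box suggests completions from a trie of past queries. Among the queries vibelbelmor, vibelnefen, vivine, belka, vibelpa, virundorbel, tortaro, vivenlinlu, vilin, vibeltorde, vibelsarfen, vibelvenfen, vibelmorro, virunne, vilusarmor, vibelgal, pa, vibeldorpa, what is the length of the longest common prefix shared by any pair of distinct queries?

5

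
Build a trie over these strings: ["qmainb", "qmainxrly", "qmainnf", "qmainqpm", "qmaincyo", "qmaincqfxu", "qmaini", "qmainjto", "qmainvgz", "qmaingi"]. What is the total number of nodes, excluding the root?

Insert word by word; a character creates a node only if that edge doesn't already exist:
  "qmainb" → 6 new (q, m, a, i, n, b)
  "qmainxrly" → prefix "qmain" already present; 4 new (x, r, l, y)
  "qmainnf" → prefix "qmain" already present; 2 new (n, f)
  "qmainqpm" → prefix "qmain" already present; 3 new (q, p, m)
  "qmaincyo" → prefix "qmain" already present; 3 new (c, y, o)
  "qmaincqfxu" → prefix "qmainc" already present; 4 new (q, f, x, u)
  "qmaini" → prefix "qmain" already present; 1 new (i)
  "qmainjto" → prefix "qmain" already present; 3 new (j, t, o)
  "qmainvgz" → prefix "qmain" already present; 3 new (v, g, z)
  "qmaingi" → prefix "qmain" already present; 2 new (g, i)
Total nodes = 6 + 4 + 2 + 3 + 3 + 4 + 1 + 3 + 3 + 2 = 31

31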